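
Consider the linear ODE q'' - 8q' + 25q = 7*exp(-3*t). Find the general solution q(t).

Characteristic equation r² - 8r + 25 = 0 has discriminant (-8)² - 4·(25) = -36 < 0, so r = 4 ± 3i.
Hence q_h = C1*cos(3*t)*exp(4*t) + C2*exp(4*t)*sin(3*t).
Try q_p = A*exp(-3*t). Substituting into the equation and dividing by exp(-3*t) gives A = 7/58, so q_p = 7*exp(-3*t)/58.

q = 7*exp(-3*t)/58 + C1*cos(3*t)*exp(4*t) + C2*exp(4*t)*sin(3*t)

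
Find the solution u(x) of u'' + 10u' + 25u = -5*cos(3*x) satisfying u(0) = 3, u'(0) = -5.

u = -75*sin(3*x)/578 - 20*cos(3*x)/289 + 887*exp(-5*x)/289 + 365*x*exp(-5*x)/34

Characteristic equation r² + 10r + 25 = 0 has discriminant (10)² - 4·(25) = 0, so r = -5 is a repeated root.
Hence u_h = (C1 + C2*x)*exp(-5*x).
Try u_p = A*cos(3*x) + B*sin(3*x). Substituting and equating the coefficients of cos(3x) and sin(3x) gives A = -20/289, B = -75/578, so u_p = -75*sin(3*x)/578 - 20*cos(3*x)/289.
General solution: u = -75*sin(3*x)/578 - 20*cos(3*x)/289 + C1*exp(-5*x) + C2*x*exp(-5*x).
Apply the initial conditions: u(0) = -20/289 + C1 = 3 and u'(0) = -225/578 + C2 - 5*C1 = -5. Solving gives C1 = 887/289, C2 = 365/34.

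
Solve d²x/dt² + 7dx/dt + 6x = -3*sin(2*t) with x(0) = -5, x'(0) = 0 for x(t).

Characteristic equation r² + 7r + 6 = 0 factors as (r + 6)(r + 1) = 0, so r = -6, -1.
Hence x_h = C1*exp(-6*t) + C2*exp(-t).
Try x_p = A*cos(2*t) + B*sin(2*t). Substituting and equating the coefficients of cos(2t) and sin(2t) gives A = 21/100, B = -3/100, so x_p = -3*sin(2*t)/100 + 21*cos(2*t)/100.
General solution: x = -3*sin(2*t)/100 + 21*cos(2*t)/100 + C1*exp(-6*t) + C2*exp(-t).
Apply the initial conditions: x(0) = 21/100 + C1 + C2 = -5 and x'(0) = -3/50 - C2 - 6*C1 = 0. Solving gives C1 = 103/100, C2 = -156/25.

x = -156*exp(-t)/25 - 3*sin(2*t)/100 + 21*cos(2*t)/100 + 103*exp(-6*t)/100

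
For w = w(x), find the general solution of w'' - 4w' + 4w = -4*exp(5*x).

w = -4*exp(5*x)/9 + C1*exp(2*x) + C2*x*exp(2*x)

Characteristic equation r² - 4r + 4 = 0 has discriminant (-4)² - 4·(4) = 0, so r = 2 is a repeated root.
Hence w_h = (C1 + C2*x)*exp(2*x).
Try w_p = A*exp(5*x). Substituting into the equation and dividing by exp(5*x) gives A = -4/9, so w_p = -4*exp(5*x)/9.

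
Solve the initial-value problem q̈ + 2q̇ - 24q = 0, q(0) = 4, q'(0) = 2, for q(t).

q = 7*exp(-6*t)/5 + 13*exp(4*t)/5

Characteristic equation r² + 2r - 24 = 0 factors as (r - 4)(r + 6) = 0, so r = 4, -6.
Hence q_h = C1*exp(4*t) + C2*exp(-6*t).
Apply the initial conditions: q(0) = C1 + C2 = 4 and q'(0) = -6*C2 + 4*C1 = 2. Solving gives C1 = 13/5, C2 = 7/5.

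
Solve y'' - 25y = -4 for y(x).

y = 4/25 + C1*exp(-5*x) + C2*exp(5*x)

Characteristic equation r² - 25 = 0 factors as (r + 5)(r - 5) = 0, so r = -5, 5.
Hence y_h = C1*exp(-5*x) + C2*exp(5*x).
For the particular solution try y_p = A0. Substituting and matching coefficients of each power of x gives A0 = 4/25, so y_p = 4/25.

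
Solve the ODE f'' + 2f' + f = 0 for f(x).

Characteristic equation r² + 2r + 1 = 0 has discriminant (2)² - 4·(1) = 0, so r = -1 is a repeated root.
Hence f_h = (C1 + C2*x)*exp(-x).

f = C1*exp(-x) + C2*x*exp(-x)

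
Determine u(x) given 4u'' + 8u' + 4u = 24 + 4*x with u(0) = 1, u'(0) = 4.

Divide through by 4: u'' + 2u' + u = 6 + x.
Characteristic equation r² + 2r + 1 = 0 has discriminant (2)² - 4·(1) = 0, so r = -1 is a repeated root.
Hence u_h = (C1 + C2*x)*exp(-x).
For the particular solution try u_p = A0 + A1*x. Substituting and matching coefficients of each power of x gives A0 = 4, A1 = 1, so u_p = 4 + x.
General solution: u = 4 + x + C1*exp(-x) + C2*x*exp(-x).
Apply the initial conditions: u(0) = 4 + C1 = 1 and u'(0) = 1 + C2 - C1 = 4. Solving gives C1 = -3, C2 = 0.

u = 4 + x - 3*exp(-x)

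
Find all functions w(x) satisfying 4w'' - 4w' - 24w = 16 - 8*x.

Divide through by 4: w'' - w' - 6w = 4 - 2*x.
Characteristic equation r² - r - 6 = 0 factors as (r - 3)(r + 2) = 0, so r = 3, -2.
Hence w_h = C1*exp(3*x) + C2*exp(-2*x).
For the particular solution try w_p = A0 + A1*x. Substituting and matching coefficients of each power of x gives A0 = -13/18, A1 = 1/3, so w_p = -13/18 + x/3.

w = -13/18 + x/3 + C1*exp(3*x) + C2*exp(-2*x)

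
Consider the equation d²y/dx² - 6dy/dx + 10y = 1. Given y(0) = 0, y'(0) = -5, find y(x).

y = 1/10 - 47*exp(3*x)*sin(x)/10 - cos(x)*exp(3*x)/10

Characteristic equation r² - 6r + 10 = 0 has discriminant (-6)² - 4·(10) = -4 < 0, so r = 3 ± i.
Hence y_h = C1*cos(x)*exp(3*x) + C2*exp(3*x)*sin(x).
For the particular solution try y_p = A0. Substituting and matching coefficients of each power of x gives A0 = 1/10, so y_p = 1/10.
General solution: y = 1/10 + C1*cos(x)*exp(3*x) + C2*exp(3*x)*sin(x).
Apply the initial conditions: y(0) = 1/10 + C1 = 0 and y'(0) = C2 + 3*C1 = -5. Solving gives C1 = -1/10, C2 = -47/10.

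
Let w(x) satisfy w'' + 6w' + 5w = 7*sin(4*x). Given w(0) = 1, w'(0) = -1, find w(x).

w = -168*cos(4*x)/697 - 77*sin(4*x)/697 - 7*exp(-5*x)/41 + 24*exp(-x)/17

Characteristic equation r² + 6r + 5 = 0 factors as (r + 1)(r + 5) = 0, so r = -1, -5.
Hence w_h = C1*exp(-x) + C2*exp(-5*x).
Try w_p = A*cos(4*x) + B*sin(4*x). Substituting and equating the coefficients of cos(4x) and sin(4x) gives A = -168/697, B = -77/697, so w_p = -168*cos(4*x)/697 - 77*sin(4*x)/697.
General solution: w = -168*cos(4*x)/697 - 77*sin(4*x)/697 + C1*exp(-x) + C2*exp(-5*x).
Apply the initial conditions: w(0) = -168/697 + C1 + C2 = 1 and w'(0) = -308/697 - C1 - 5*C2 = -1. Solving gives C1 = 24/17, C2 = -7/41.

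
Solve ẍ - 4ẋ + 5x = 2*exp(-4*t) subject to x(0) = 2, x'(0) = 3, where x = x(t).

x = 2*exp(-4*t)/37 - 25*exp(2*t)*sin(t)/37 + 72*cos(t)*exp(2*t)/37

Characteristic equation r² - 4r + 5 = 0 has discriminant (-4)² - 4·(5) = -4 < 0, so r = 2 ± i.
Hence x_h = C1*cos(t)*exp(2*t) + C2*exp(2*t)*sin(t).
Try x_p = A*exp(-4*t). Substituting into the equation and dividing by exp(-4*t) gives A = 2/37, so x_p = 2*exp(-4*t)/37.
General solution: x = 2*exp(-4*t)/37 + C1*cos(t)*exp(2*t) + C2*exp(2*t)*sin(t).
Apply the initial conditions: x(0) = 2/37 + C1 = 2 and x'(0) = -8/37 + C2 + 2*C1 = 3. Solving gives C1 = 72/37, C2 = -25/37.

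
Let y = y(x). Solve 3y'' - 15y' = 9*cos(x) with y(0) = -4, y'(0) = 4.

y = -24/5 - 15*sin(x)/26 - 3*cos(x)/26 + 119*exp(5*x)/130

Divide through by 3: y'' - 5y' = 3*cos(x).
Characteristic equation r² - 5r = 0 factors as (r - 5)r = 0, so r = 5, 0.
Hence y_h = C1*exp(5*x) + C2.
Try y_p = A*cos(x) + B*sin(x). Substituting and equating the coefficients of cos(x) and sin(x) gives A = -3/26, B = -15/26, so y_p = -15*sin(x)/26 - 3*cos(x)/26.
General solution: y = C2 - 15*sin(x)/26 - 3*cos(x)/26 + C1*exp(5*x).
Apply the initial conditions: y(0) = -3/26 + C1 + C2 = -4 and y'(0) = -15/26 + 5*C1 = 4. Solving gives C1 = 119/130, C2 = -24/5.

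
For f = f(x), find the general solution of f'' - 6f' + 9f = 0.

f = C1*exp(3*x) + C2*x*exp(3*x)

Characteristic equation r² - 6r + 9 = 0 has discriminant (-6)² - 4·(9) = 0, so r = 3 is a repeated root.
Hence f_h = (C1 + C2*x)*exp(3*x).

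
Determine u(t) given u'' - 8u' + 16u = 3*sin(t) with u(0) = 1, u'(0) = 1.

u = 24*cos(t)/289 + 45*sin(t)/289 + 265*exp(4*t)/289 - 48*t*exp(4*t)/17

Characteristic equation r² - 8r + 16 = 0 has discriminant (-8)² - 4·(16) = 0, so r = 4 is a repeated root.
Hence u_h = (C1 + C2*t)*exp(4*t).
Try u_p = A*cos(t) + B*sin(t). Substituting and equating the coefficients of cos(t) and sin(t) gives A = 24/289, B = 45/289, so u_p = 24*cos(t)/289 + 45*sin(t)/289.
General solution: u = 24*cos(t)/289 + 45*sin(t)/289 + C1*exp(4*t) + C2*t*exp(4*t).
Apply the initial conditions: u(0) = 24/289 + C1 = 1 and u'(0) = 45/289 + C2 + 4*C1 = 1. Solving gives C1 = 265/289, C2 = -48/17.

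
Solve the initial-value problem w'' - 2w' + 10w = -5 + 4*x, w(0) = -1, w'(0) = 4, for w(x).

Characteristic equation r² - 2r + 10 = 0 has discriminant (-2)² - 4·(10) = -36 < 0, so r = 1 ± 3i.
Hence w_h = C1*cos(3*x)*exp(x) + C2*exp(x)*sin(3*x).
For the particular solution try w_p = A0 + A1*x. Substituting and matching coefficients of each power of x gives A0 = -21/50, A1 = 2/5, so w_p = -21/50 + 2*x/5.
General solution: w = -21/50 + 2*x/5 + C1*cos(3*x)*exp(x) + C2*exp(x)*sin(3*x).
Apply the initial conditions: w(0) = -21/50 + C1 = -1 and w'(0) = 2/5 + C1 + 3*C2 = 4. Solving gives C1 = -29/50, C2 = 209/150.

w = -21/50 + 2*x/5 - 29*cos(3*x)*exp(x)/50 + 209*exp(x)*sin(3*x)/150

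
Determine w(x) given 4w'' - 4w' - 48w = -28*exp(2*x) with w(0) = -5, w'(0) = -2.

w = -97*exp(-3*x)/35 - 41*exp(4*x)/14 + 7*exp(2*x)/10

Divide through by 4: w'' - w' - 12w = -7*exp(2*x).
Characteristic equation r² - r - 12 = 0 factors as (r - 4)(r + 3) = 0, so r = 4, -3.
Hence w_h = C1*exp(4*x) + C2*exp(-3*x).
Try w_p = A*exp(2*x). Substituting into the equation and dividing by exp(2*x) gives A = 7/10, so w_p = 7*exp(2*x)/10.
General solution: w = 7*exp(2*x)/10 + C1*exp(4*x) + C2*exp(-3*x).
Apply the initial conditions: w(0) = 7/10 + C1 + C2 = -5 and w'(0) = 7/5 - 3*C2 + 4*C1 = -2. Solving gives C1 = -41/14, C2 = -97/35.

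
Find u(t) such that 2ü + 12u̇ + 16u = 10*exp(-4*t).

u = C1*exp(-4*t) + C2*exp(-2*t) - 5*t*exp(-4*t)/2

Divide through by 2: u'' + 6u' + 8u = 5*exp(-4*t).
Characteristic equation r² + 6r + 8 = 0 factors as (r + 4)(r + 2) = 0, so r = -4, -2.
Hence u_h = C1*exp(-4*t) + C2*exp(-2*t).
Since exp(-4*t) solves the homogeneous equation (r = -4 is a root of multiplicity 1), multiply the trial by t. Try u_p = A*t*exp(-4*t). Substituting into the equation and dividing by exp(-4*t) gives A = -5/2, so u_p = -5*t*exp(-4*t)/2.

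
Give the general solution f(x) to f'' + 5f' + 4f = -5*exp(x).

Characteristic equation r² + 5r + 4 = 0 factors as (r + 4)(r + 1) = 0, so r = -4, -1.
Hence f_h = C1*exp(-4*x) + C2*exp(-x).
Try f_p = A*exp(x). Substituting into the equation and dividing by exp(x) gives A = -1/2, so f_p = -exp(x)/2.

f = -exp(x)/2 + C1*exp(-4*x) + C2*exp(-x)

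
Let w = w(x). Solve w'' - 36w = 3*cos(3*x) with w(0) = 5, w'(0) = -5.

w = -cos(3*x)/15 + 59*exp(-6*x)/20 + 127*exp(6*x)/60

Characteristic equation r² - 36 = 0 factors as (r + 6)(r - 6) = 0, so r = -6, 6.
Hence w_h = C1*exp(-6*x) + C2*exp(6*x).
Try w_p = A*cos(3*x) + B*sin(3*x). Substituting and equating the coefficients of cos(3x) and sin(3x) gives A = -1/15, B = 0, so w_p = -cos(3*x)/15.
General solution: w = -cos(3*x)/15 + C1*exp(-6*x) + C2*exp(6*x).
Apply the initial conditions: w(0) = -1/15 + C1 + C2 = 5 and w'(0) = -6*C1 + 6*C2 = -5. Solving gives C1 = 59/20, C2 = 127/60.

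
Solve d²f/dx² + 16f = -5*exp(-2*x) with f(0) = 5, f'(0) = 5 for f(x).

Characteristic equation r² + 16 = 0 has discriminant (0)² - 4·(16) = -64 < 0, so r = ± 4i.
Hence f_h = C1*cos(4*x) + C2*sin(4*x).
Try f_p = A*exp(-2*x). Substituting into the equation and dividing by exp(-2*x) gives A = -1/4, so f_p = -exp(-2*x)/4.
General solution: f = -exp(-2*x)/4 + C1*cos(4*x) + C2*sin(4*x).
Apply the initial conditions: f(0) = -1/4 + C1 = 5 and f'(0) = 1/2 + 4*C2 = 5. Solving gives C1 = 21/4, C2 = 9/8.

f = -exp(-2*x)/4 + 9*sin(4*x)/8 + 21*cos(4*x)/4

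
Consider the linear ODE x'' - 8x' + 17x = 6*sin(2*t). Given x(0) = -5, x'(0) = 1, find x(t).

Characteristic equation r² - 8r + 17 = 0 has discriminant (-8)² - 4·(17) = -4 < 0, so r = 4 ± i.
Hence x_h = C1*cos(t)*exp(4*t) + C2*exp(4*t)*sin(t).
Try x_p = A*cos(2*t) + B*sin(2*t). Substituting and equating the coefficients of cos(2t) and sin(2t) gives A = 96/425, B = 78/425, so x_p = 78*sin(2*t)/425 + 96*cos(2*t)/425.
General solution: x = 78*sin(2*t)/425 + 96*cos(2*t)/425 + C1*cos(t)*exp(4*t) + C2*exp(4*t)*sin(t).
Apply the initial conditions: x(0) = 96/425 + C1 = -5 and x'(0) = 156/425 + C2 + 4*C1 = 1. Solving gives C1 = -2221/425, C2 = 9153/425.

x = 78*sin(2*t)/425 + 96*cos(2*t)/425 - 2221*cos(t)*exp(4*t)/425 + 9153*exp(4*t)*sin(t)/425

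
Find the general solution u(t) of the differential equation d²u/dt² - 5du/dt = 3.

u = C2 - 3*t/5 + C1*exp(5*t)

Characteristic equation r² - 5r = 0 factors as (r - 5)r = 0, so r = 5, 0.
Hence u_h = C1*exp(5*t) + C2.
Since 1 solves the homogeneous equation (r = 0 is a root of multiplicity 1), multiply the trial by t. Try u_p = A*t. Substituting into the equation and dividing by 1 gives A = -3/5, so u_p = -3*t/5.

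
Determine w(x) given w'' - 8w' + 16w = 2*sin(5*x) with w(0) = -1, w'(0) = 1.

w = -1761*exp(4*x)/1681 - 18*sin(5*x)/1681 + 80*cos(5*x)/1681 + 215*x*exp(4*x)/41

Characteristic equation r² - 8r + 16 = 0 has discriminant (-8)² - 4·(16) = 0, so r = 4 is a repeated root.
Hence w_h = (C1 + C2*x)*exp(4*x).
Try w_p = A*cos(5*x) + B*sin(5*x). Substituting and equating the coefficients of cos(5x) and sin(5x) gives A = 80/1681, B = -18/1681, so w_p = -18*sin(5*x)/1681 + 80*cos(5*x)/1681.
General solution: w = -18*sin(5*x)/1681 + 80*cos(5*x)/1681 + C1*exp(4*x) + C2*x*exp(4*x).
Apply the initial conditions: w(0) = 80/1681 + C1 = -1 and w'(0) = -90/1681 + C2 + 4*C1 = 1. Solving gives C1 = -1761/1681, C2 = 215/41.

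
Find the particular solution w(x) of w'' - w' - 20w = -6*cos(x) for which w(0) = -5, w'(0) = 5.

w = -178*exp(-4*x)/51 - 70*exp(5*x)/39 + 3*sin(x)/221 + 63*cos(x)/221

Characteristic equation r² - r - 20 = 0 factors as (r + 4)(r - 5) = 0, so r = -4, 5.
Hence w_h = C1*exp(-4*x) + C2*exp(5*x).
Try w_p = A*cos(x) + B*sin(x). Substituting and equating the coefficients of cos(x) and sin(x) gives A = 63/221, B = 3/221, so w_p = 3*sin(x)/221 + 63*cos(x)/221.
General solution: w = 3*sin(x)/221 + 63*cos(x)/221 + C1*exp(-4*x) + C2*exp(5*x).
Apply the initial conditions: w(0) = 63/221 + C1 + C2 = -5 and w'(0) = 3/221 - 4*C1 + 5*C2 = 5. Solving gives C1 = -178/51, C2 = -70/39.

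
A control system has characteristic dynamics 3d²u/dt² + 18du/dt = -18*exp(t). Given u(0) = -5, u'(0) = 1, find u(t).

u = -23/6 - 13*exp(-6*t)/42 - 6*exp(t)/7

Divide through by 3: u'' + 6u' = -6*exp(t).
Characteristic equation r² + 6r = 0 factors as (r + 6)r = 0, so r = -6, 0.
Hence u_h = C1*exp(-6*t) + C2.
Try u_p = A*exp(t). Substituting into the equation and dividing by exp(t) gives A = -6/7, so u_p = -6*exp(t)/7.
General solution: u = C2 - 6*exp(t)/7 + C1*exp(-6*t).
Apply the initial conditions: u(0) = -6/7 + C1 + C2 = -5 and u'(0) = -6/7 - 6*C1 = 1. Solving gives C1 = -13/42, C2 = -23/6.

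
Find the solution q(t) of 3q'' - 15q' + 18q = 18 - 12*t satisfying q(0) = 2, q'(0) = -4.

q = 4/9 + 8*exp(2*t) - 58*exp(3*t)/9 - 2*t/3

Divide through by 3: q'' - 5q' + 6q = 6 - 4*t.
Characteristic equation r² - 5r + 6 = 0 factors as (r - 2)(r - 3) = 0, so r = 2, 3.
Hence q_h = C1*exp(2*t) + C2*exp(3*t).
For the particular solution try q_p = A0 + A1*t. Substituting and matching coefficients of each power of t gives A0 = 4/9, A1 = -2/3, so q_p = 4/9 - 2*t/3.
General solution: q = 4/9 - 2*t/3 + C1*exp(2*t) + C2*exp(3*t).
Apply the initial conditions: q(0) = 4/9 + C1 + C2 = 2 and q'(0) = -2/3 + 2*C1 + 3*C2 = -4. Solving gives C1 = 8, C2 = -58/9.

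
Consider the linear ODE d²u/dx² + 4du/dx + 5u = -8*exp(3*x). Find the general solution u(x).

Characteristic equation r² + 4r + 5 = 0 has discriminant (4)² - 4·(5) = -4 < 0, so r = -2 ± i.
Hence u_h = C1*cos(x)*exp(-2*x) + C2*exp(-2*x)*sin(x).
Try u_p = A*exp(3*x). Substituting into the equation and dividing by exp(3*x) gives A = -4/13, so u_p = -4*exp(3*x)/13.

u = -4*exp(3*x)/13 + C1*cos(x)*exp(-2*x) + C2*exp(-2*x)*sin(x)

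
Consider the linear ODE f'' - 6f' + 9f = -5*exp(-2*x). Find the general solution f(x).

Characteristic equation r² - 6r + 9 = 0 has discriminant (-6)² - 4·(9) = 0, so r = 3 is a repeated root.
Hence f_h = (C1 + C2*x)*exp(3*x).
Try f_p = A*exp(-2*x). Substituting into the equation and dividing by exp(-2*x) gives A = -1/5, so f_p = -exp(-2*x)/5.

f = -exp(-2*x)/5 + C1*exp(3*x) + C2*x*exp(3*x)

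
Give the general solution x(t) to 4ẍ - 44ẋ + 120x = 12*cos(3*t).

Divide through by 4: x'' - 11x' + 30x = 3*cos(3*t).
Characteristic equation r² - 11r + 30 = 0 factors as (r - 6)(r - 5) = 0, so r = 6, 5.
Hence x_h = C1*exp(6*t) + C2*exp(5*t).
Try x_p = A*cos(3*t) + B*sin(3*t). Substituting and equating the coefficients of cos(3t) and sin(3t) gives A = 7/170, B = -11/170, so x_p = -11*sin(3*t)/170 + 7*cos(3*t)/170.

x = -11*sin(3*t)/170 + 7*cos(3*t)/170 + C1*exp(6*t) + C2*exp(5*t)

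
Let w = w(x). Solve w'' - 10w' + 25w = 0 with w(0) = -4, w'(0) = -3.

w = -4*exp(5*x) + 17*x*exp(5*x)

Characteristic equation r² - 10r + 25 = 0 has discriminant (-10)² - 4·(25) = 0, so r = 5 is a repeated root.
Hence w_h = (C1 + C2*x)*exp(5*x).
Apply the initial conditions: w(0) = C1 = -4 and w'(0) = C2 + 5*C1 = -3. Solving gives C1 = -4, C2 = 17.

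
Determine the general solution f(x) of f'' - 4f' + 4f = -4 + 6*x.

f = 1/2 + 3*x/2 + C1*exp(2*x) + C2*x*exp(2*x)

Characteristic equation r² - 4r + 4 = 0 has discriminant (-4)² - 4·(4) = 0, so r = 2 is a repeated root.
Hence f_h = (C1 + C2*x)*exp(2*x).
For the particular solution try f_p = A0 + A1*x. Substituting and matching coefficients of each power of x gives A0 = 1/2, A1 = 3/2, so f_p = 1/2 + 3*x/2.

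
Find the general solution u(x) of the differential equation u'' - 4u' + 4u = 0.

Characteristic equation r² - 4r + 4 = 0 has discriminant (-4)² - 4·(4) = 0, so r = 2 is a repeated root.
Hence u_h = (C1 + C2*x)*exp(2*x).

u = C1*exp(2*x) + C2*x*exp(2*x)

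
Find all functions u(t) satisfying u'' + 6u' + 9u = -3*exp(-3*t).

u = C1*exp(-3*t) - 3*t**2*exp(-3*t)/2 + C2*t*exp(-3*t)

Characteristic equation r² + 6r + 9 = 0 has discriminant (6)² - 4·(9) = 0, so r = -3 is a repeated root.
Hence u_h = (C1 + C2*t)*exp(-3*t).
Since exp(-3*t) solves the homogeneous equation (r = -3 is a root of multiplicity 2), multiply the trial by t^2. Try u_p = A*t^2*exp(-3*t). Substituting into the equation and dividing by exp(-3*t) gives A = -3/2, so u_p = -3*t^2*exp(-3*t)/2.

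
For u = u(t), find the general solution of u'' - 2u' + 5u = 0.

Characteristic equation r² - 2r + 5 = 0 has discriminant (-2)² - 4·(5) = -16 < 0, so r = 1 ± 2i.
Hence u_h = C1*cos(2*t)*exp(t) + C2*exp(t)*sin(2*t).

u = C1*cos(2*t)*exp(t) + C2*exp(t)*sin(2*t)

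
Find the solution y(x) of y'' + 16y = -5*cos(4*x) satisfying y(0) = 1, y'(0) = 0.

y = -5*x*sin(4*x)/8 + cos(4*x)

Characteristic equation r² + 16 = 0 has discriminant (0)² - 4·(16) = -64 < 0, so r = ± 4i.
Hence y_h = C1*cos(4*x) + C2*sin(4*x).
Since ±4i are characteristic roots, multiply the trial by x. Try y_p = x*(A*cos(4*x) + B*sin(4*x)). Substituting and equating the coefficients of cos(4x) and sin(4x) gives A = 0, B = -5/8, so y_p = -5*x*sin(4*x)/8.
General solution: y = C1*cos(4*x) + C2*sin(4*x) - 5*x*sin(4*x)/8.
Apply the initial conditions: y(0) = C1 = 1 and y'(0) = 4*C2 = 0. Solving gives C1 = 1, C2 = 0.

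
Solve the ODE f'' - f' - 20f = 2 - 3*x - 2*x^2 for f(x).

f = -97/1000 + x**2/10 + 7*x/50 + C1*exp(-4*x) + C2*exp(5*x)

Characteristic equation r² - r - 20 = 0 factors as (r + 4)(r - 5) = 0, so r = -4, 5.
Hence f_h = C1*exp(-4*x) + C2*exp(5*x).
For the particular solution try f_p = A0 + A1*x + A2*x^2. Substituting and matching coefficients of each power of x gives A0 = -97/1000, A1 = 7/50, A2 = 1/10, so f_p = -97/1000 + x^2/10 + 7*x/50.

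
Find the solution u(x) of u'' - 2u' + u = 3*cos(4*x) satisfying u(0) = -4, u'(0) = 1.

u = -1111*exp(x)/289 - 45*cos(4*x)/289 - 24*sin(4*x)/289 + 88*x*exp(x)/17

Characteristic equation r² - 2r + 1 = 0 has discriminant (-2)² - 4·(1) = 0, so r = 1 is a repeated root.
Hence u_h = (C1 + C2*x)*exp(x).
Try u_p = A*cos(4*x) + B*sin(4*x). Substituting and equating the coefficients of cos(4x) and sin(4x) gives A = -45/289, B = -24/289, so u_p = -45*cos(4*x)/289 - 24*sin(4*x)/289.
General solution: u = -45*cos(4*x)/289 - 24*sin(4*x)/289 + C1*exp(x) + C2*x*exp(x).
Apply the initial conditions: u(0) = -45/289 + C1 = -4 and u'(0) = -96/289 + C1 + C2 = 1. Solving gives C1 = -1111/289, C2 = 88/17.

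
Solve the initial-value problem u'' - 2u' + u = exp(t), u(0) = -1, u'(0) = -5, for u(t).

u = -exp(t) + t**2*exp(t)/2 - 4*t*exp(t)

Characteristic equation r² - 2r + 1 = 0 has discriminant (-2)² - 4·(1) = 0, so r = 1 is a repeated root.
Hence u_h = (C1 + C2*t)*exp(t).
Since exp(t) solves the homogeneous equation (r = 1 is a root of multiplicity 2), multiply the trial by t^2. Try u_p = A*t^2*exp(t). Substituting into the equation and dividing by exp(t) gives A = 1/2, so u_p = t^2*exp(t)/2.
General solution: u = C1*exp(t) + t^2*exp(t)/2 + C2*t*exp(t).
Apply the initial conditions: u(0) = C1 = -1 and u'(0) = C1 + C2 = -5. Solving gives C1 = -1, C2 = -4.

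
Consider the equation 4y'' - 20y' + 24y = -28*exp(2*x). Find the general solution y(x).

Divide through by 4: y'' - 5y' + 6y = -7*exp(2*x).
Characteristic equation r² - 5r + 6 = 0 factors as (r - 3)(r - 2) = 0, so r = 3, 2.
Hence y_h = C1*exp(3*x) + C2*exp(2*x).
Since exp(2*x) solves the homogeneous equation (r = 2 is a root of multiplicity 1), multiply the trial by x. Try y_p = A*x*exp(2*x). Substituting into the equation and dividing by exp(2*x) gives A = 7, so y_p = 7*x*exp(2*x).

y = C1*exp(3*x) + C2*exp(2*x) + 7*x*exp(2*x)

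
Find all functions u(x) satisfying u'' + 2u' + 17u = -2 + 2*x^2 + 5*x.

Characteristic equation r² + 2r + 17 = 0 has discriminant (2)² - 4·(17) = -64 < 0, so r = -1 ± 4i.
Hence u_h = C1*cos(4*x)*exp(-x) + C2*exp(-x)*sin(4*x).
For the particular solution try u_p = A0 + A1*x + A2*x^2. Substituting and matching coefficients of each power of x gives A0 = -800/4913, A1 = 77/289, A2 = 2/17, so u_p = -800/4913 + 2*x^2/17 + 77*x/289.

u = -800/4913 + 2*x**2/17 + 77*x/289 + C1*cos(4*x)*exp(-x) + C2*exp(-x)*sin(4*x)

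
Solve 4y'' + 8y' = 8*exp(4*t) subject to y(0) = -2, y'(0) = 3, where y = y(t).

Divide through by 4: y'' + 2y' = 2*exp(4*t).
Characteristic equation r² + 2r = 0 factors as (r + 2)r = 0, so r = -2, 0.
Hence y_h = C1*exp(-2*t) + C2.
Try y_p = A*exp(4*t). Substituting into the equation and dividing by exp(4*t) gives A = 1/12, so y_p = exp(4*t)/12.
General solution: y = C2 + exp(4*t)/12 + C1*exp(-2*t).
Apply the initial conditions: y(0) = 1/12 + C1 + C2 = -2 and y'(0) = 1/3 - 2*C1 = 3. Solving gives C1 = -4/3, C2 = -3/4.

y = -3/4 - 4*exp(-2*t)/3 + exp(4*t)/12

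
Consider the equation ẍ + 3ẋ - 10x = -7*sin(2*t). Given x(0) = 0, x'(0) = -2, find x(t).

x = -15*exp(2*t)/28 + 21*cos(2*t)/116 + 49*sin(2*t)/116 + 72*exp(-5*t)/203

Characteristic equation r² + 3r - 10 = 0 factors as (r - 2)(r + 5) = 0, so r = 2, -5.
Hence x_h = C1*exp(2*t) + C2*exp(-5*t).
Try x_p = A*cos(2*t) + B*sin(2*t). Substituting and equating the coefficients of cos(2t) and sin(2t) gives A = 21/116, B = 49/116, so x_p = 21*cos(2*t)/116 + 49*sin(2*t)/116.
General solution: x = 21*cos(2*t)/116 + 49*sin(2*t)/116 + C1*exp(2*t) + C2*exp(-5*t).
Apply the initial conditions: x(0) = 21/116 + C1 + C2 = 0 and x'(0) = 49/58 - 5*C2 + 2*C1 = -2. Solving gives C1 = -15/28, C2 = 72/203.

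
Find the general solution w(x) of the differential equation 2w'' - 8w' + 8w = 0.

Divide through by 2: w'' - 4w' + 4w = 0.
Characteristic equation r² - 4r + 4 = 0 has discriminant (-4)² - 4·(4) = 0, so r = 2 is a repeated root.
Hence w_h = (C1 + C2*x)*exp(2*x).

w = C1*exp(2*x) + C2*x*exp(2*x)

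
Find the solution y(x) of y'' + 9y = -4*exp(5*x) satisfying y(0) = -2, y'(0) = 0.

Characteristic equation r² + 9 = 0 has discriminant (0)² - 4·(9) = -36 < 0, so r = ± 3i.
Hence y_h = C1*cos(3*x) + C2*sin(3*x).
Try y_p = A*exp(5*x). Substituting into the equation and dividing by exp(5*x) gives A = -2/17, so y_p = -2*exp(5*x)/17.
General solution: y = -2*exp(5*x)/17 + C1*cos(3*x) + C2*sin(3*x).
Apply the initial conditions: y(0) = -2/17 + C1 = -2 and y'(0) = -10/17 + 3*C2 = 0. Solving gives C1 = -32/17, C2 = 10/51.

y = -32*cos(3*x)/17 - 2*exp(5*x)/17 + 10*sin(3*x)/51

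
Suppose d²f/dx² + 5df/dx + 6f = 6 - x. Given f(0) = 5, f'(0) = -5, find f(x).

Characteristic equation r² + 5r + 6 = 0 factors as (r + 2)(r + 3) = 0, so r = -2, -3.
Hence f_h = C1*exp(-2*x) + C2*exp(-3*x).
For the particular solution try f_p = A0 + A1*x. Substituting and matching coefficients of each power of x gives A0 = 41/36, A1 = -1/6, so f_p = 41/36 - x/6.
General solution: f = 41/36 - x/6 + C1*exp(-2*x) + C2*exp(-3*x).
Apply the initial conditions: f(0) = 41/36 + C1 + C2 = 5 and f'(0) = -1/6 - 3*C2 - 2*C1 = -5. Solving gives C1 = 27/4, C2 = -26/9.

f = 41/36 - 26*exp(-3*x)/9 - x/6 + 27*exp(-2*x)/4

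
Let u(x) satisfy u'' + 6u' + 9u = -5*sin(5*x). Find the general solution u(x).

Characteristic equation r² + 6r + 9 = 0 has discriminant (6)² - 4·(9) = 0, so r = -3 is a repeated root.
Hence u_h = (C1 + C2*x)*exp(-3*x).
Try u_p = A*cos(5*x) + B*sin(5*x). Substituting and equating the coefficients of cos(5x) and sin(5x) gives A = 75/578, B = 20/289, so u_p = 20*sin(5*x)/289 + 75*cos(5*x)/578.

u = 20*sin(5*x)/289 + 75*cos(5*x)/578 + C1*exp(-3*x) + C2*x*exp(-3*x)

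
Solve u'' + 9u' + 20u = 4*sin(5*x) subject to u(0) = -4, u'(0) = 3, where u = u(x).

u = -677*exp(-4*x)/41 - 18*cos(5*x)/205 - 2*sin(5*x)/205 + 63*exp(-5*x)/5

Characteristic equation r² + 9r + 20 = 0 factors as (r + 4)(r + 5) = 0, so r = -4, -5.
Hence u_h = C1*exp(-4*x) + C2*exp(-5*x).
Try u_p = A*cos(5*x) + B*sin(5*x). Substituting and equating the coefficients of cos(5x) and sin(5x) gives A = -18/205, B = -2/205, so u_p = -18*cos(5*x)/205 - 2*sin(5*x)/205.
General solution: u = -18*cos(5*x)/205 - 2*sin(5*x)/205 + C1*exp(-4*x) + C2*exp(-5*x).
Apply the initial conditions: u(0) = -18/205 + C1 + C2 = -4 and u'(0) = -2/41 - 5*C2 - 4*C1 = 3. Solving gives C1 = -677/41, C2 = 63/5.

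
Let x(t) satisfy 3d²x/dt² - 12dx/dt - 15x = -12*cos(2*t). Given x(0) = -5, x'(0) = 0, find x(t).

x = -55*exp(5*t)/58 - 43*exp(-t)/10 + 32*sin(2*t)/145 + 36*cos(2*t)/145

Divide through by 3: x'' - 4x' - 5x = -4*cos(2*t).
Characteristic equation r² - 4r - 5 = 0 factors as (r + 1)(r - 5) = 0, so r = -1, 5.
Hence x_h = C1*exp(-t) + C2*exp(5*t).
Try x_p = A*cos(2*t) + B*sin(2*t). Substituting and equating the coefficients of cos(2t) and sin(2t) gives A = 36/145, B = 32/145, so x_p = 32*sin(2*t)/145 + 36*cos(2*t)/145.
General solution: x = 32*sin(2*t)/145 + 36*cos(2*t)/145 + C1*exp(-t) + C2*exp(5*t).
Apply the initial conditions: x(0) = 36/145 + C1 + C2 = -5 and x'(0) = 64/145 - C1 + 5*C2 = 0. Solving gives C1 = -43/10, C2 = -55/58.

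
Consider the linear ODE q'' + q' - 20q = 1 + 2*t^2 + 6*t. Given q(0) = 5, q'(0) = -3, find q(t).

q = -151/2000 - 31*t/100 - t**2/10 + 121*exp(4*t)/48 + 958*exp(-5*t)/375

Characteristic equation r² + r - 20 = 0 factors as (r + 5)(r - 4) = 0, so r = -5, 4.
Hence q_h = C1*exp(-5*t) + C2*exp(4*t).
For the particular solution try q_p = A0 + A1*t + A2*t^2. Substituting and matching coefficients of each power of t gives A0 = -151/2000, A1 = -31/100, A2 = -1/10, so q_p = -151/2000 - 31*t/100 - t^2/10.
General solution: q = -151/2000 - 31*t/100 - t^2/10 + C1*exp(-5*t) + C2*exp(4*t).
Apply the initial conditions: q(0) = -151/2000 + C1 + C2 = 5 and q'(0) = -31/100 - 5*C1 + 4*C2 = -3. Solving gives C1 = 958/375, C2 = 121/48.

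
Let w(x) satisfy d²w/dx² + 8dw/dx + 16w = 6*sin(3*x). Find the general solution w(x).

w = -144*cos(3*x)/625 + 42*sin(3*x)/625 + C1*exp(-4*x) + C2*x*exp(-4*x)

Characteristic equation r² + 8r + 16 = 0 has discriminant (8)² - 4·(16) = 0, so r = -4 is a repeated root.
Hence w_h = (C1 + C2*x)*exp(-4*x).
Try w_p = A*cos(3*x) + B*sin(3*x). Substituting and equating the coefficients of cos(3x) and sin(3x) gives A = -144/625, B = 42/625, so w_p = -144*cos(3*x)/625 + 42*sin(3*x)/625.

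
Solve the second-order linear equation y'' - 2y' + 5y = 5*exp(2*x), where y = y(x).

Characteristic equation r² - 2r + 5 = 0 has discriminant (-2)² - 4·(5) = -16 < 0, so r = 1 ± 2i.
Hence y_h = C1*cos(2*x)*exp(x) + C2*exp(x)*sin(2*x).
Try y_p = A*exp(2*x). Substituting into the equation and dividing by exp(2*x) gives A = 1, so y_p = exp(2*x).

y = C1*cos(2*x)*exp(x) + C2*exp(x)*sin(2*x) + exp(2*x)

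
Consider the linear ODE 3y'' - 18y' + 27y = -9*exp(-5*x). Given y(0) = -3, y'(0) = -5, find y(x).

y = -189*exp(3*x)/64 - 3*exp(-5*x)/64 + 29*x*exp(3*x)/8

Divide through by 3: y'' - 6y' + 9y = -3*exp(-5*x).
Characteristic equation r² - 6r + 9 = 0 has discriminant (-6)² - 4·(9) = 0, so r = 3 is a repeated root.
Hence y_h = (C1 + C2*x)*exp(3*x).
Try y_p = A*exp(-5*x). Substituting into the equation and dividing by exp(-5*x) gives A = -3/64, so y_p = -3*exp(-5*x)/64.
General solution: y = -3*exp(-5*x)/64 + C1*exp(3*x) + C2*x*exp(3*x).
Apply the initial conditions: y(0) = -3/64 + C1 = -3 and y'(0) = 15/64 + C2 + 3*C1 = -5. Solving gives C1 = -189/64, C2 = 29/8.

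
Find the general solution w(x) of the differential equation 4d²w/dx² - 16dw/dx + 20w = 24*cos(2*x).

Divide through by 4: w'' - 4w' + 5w = 6*cos(2*x).
Characteristic equation r² - 4r + 5 = 0 has discriminant (-4)² - 4·(5) = -4 < 0, so r = 2 ± i.
Hence w_h = C1*cos(x)*exp(2*x) + C2*exp(2*x)*sin(x).
Try w_p = A*cos(2*x) + B*sin(2*x). Substituting and equating the coefficients of cos(2x) and sin(2x) gives A = 6/65, B = -48/65, so w_p = -48*sin(2*x)/65 + 6*cos(2*x)/65.

w = -48*sin(2*x)/65 + 6*cos(2*x)/65 + C1*cos(x)*exp(2*x) + C2*exp(2*x)*sin(x)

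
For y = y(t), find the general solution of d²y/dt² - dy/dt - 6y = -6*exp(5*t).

Characteristic equation r² - r - 6 = 0 factors as (r - 3)(r + 2) = 0, so r = 3, -2.
Hence y_h = C1*exp(3*t) + C2*exp(-2*t).
Try y_p = A*exp(5*t). Substituting into the equation and dividing by exp(5*t) gives A = -3/7, so y_p = -3*exp(5*t)/7.

y = -3*exp(5*t)/7 + C1*exp(3*t) + C2*exp(-2*t)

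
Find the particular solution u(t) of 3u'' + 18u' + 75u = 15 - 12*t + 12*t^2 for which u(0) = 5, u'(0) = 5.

u = 3813/15625 - 148*t/625 + 4*t**2/25 + 74312*cos(4*t)*exp(-3*t)/15625 + 304761*exp(-3*t)*sin(4*t)/62500

Divide through by 3: u'' + 6u' + 25u = 5 - 4*t + 4*t^2.
Characteristic equation r² + 6r + 25 = 0 has discriminant (6)² - 4·(25) = -64 < 0, so r = -3 ± 4i.
Hence u_h = C1*cos(4*t)*exp(-3*t) + C2*exp(-3*t)*sin(4*t).
For the particular solution try u_p = A0 + A1*t + A2*t^2. Substituting and matching coefficients of each power of t gives A0 = 3813/15625, A1 = -148/625, A2 = 4/25, so u_p = 3813/15625 - 148*t/625 + 4*t^2/25.
General solution: u = 3813/15625 - 148*t/625 + 4*t^2/25 + C1*cos(4*t)*exp(-3*t) + C2*exp(-3*t)*sin(4*t).
Apply the initial conditions: u(0) = 3813/15625 + C1 = 5 and u'(0) = -148/625 - 3*C1 + 4*C2 = 5. Solving gives C1 = 74312/15625, C2 = 304761/62500.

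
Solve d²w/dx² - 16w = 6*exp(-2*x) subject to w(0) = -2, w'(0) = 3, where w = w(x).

w = -exp(-4*x) - exp(-2*x)/2 - exp(4*x)/2

Characteristic equation r² - 16 = 0 factors as (r - 4)(r + 4) = 0, so r = 4, -4.
Hence w_h = C1*exp(4*x) + C2*exp(-4*x).
Try w_p = A*exp(-2*x). Substituting into the equation and dividing by exp(-2*x) gives A = -1/2, so w_p = -exp(-2*x)/2.
General solution: w = -exp(-2*x)/2 + C1*exp(4*x) + C2*exp(-4*x).
Apply the initial conditions: w(0) = -1/2 + C1 + C2 = -2 and w'(0) = 1 - 4*C2 + 4*C1 = 3. Solving gives C1 = -1/2, C2 = -1.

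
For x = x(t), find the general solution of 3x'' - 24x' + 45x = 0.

Divide through by 3: x'' - 8x' + 15x = 0.
Characteristic equation r² - 8r + 15 = 0 factors as (r - 3)(r - 5) = 0, so r = 3, 5.
Hence x_h = C1*exp(3*t) + C2*exp(5*t).

x = C1*exp(3*t) + C2*exp(5*t)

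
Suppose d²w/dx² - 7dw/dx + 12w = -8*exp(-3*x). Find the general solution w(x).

Characteristic equation r² - 7r + 12 = 0 factors as (r - 4)(r - 3) = 0, so r = 4, 3.
Hence w_h = C1*exp(4*x) + C2*exp(3*x).
Try w_p = A*exp(-3*x). Substituting into the equation and dividing by exp(-3*x) gives A = -4/21, so w_p = -4*exp(-3*x)/21.

w = -4*exp(-3*x)/21 + C1*exp(4*x) + C2*exp(3*x)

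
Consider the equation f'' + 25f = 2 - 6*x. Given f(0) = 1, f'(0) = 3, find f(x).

f = 2/25 - 6*x/25 + 23*cos(5*x)/25 + 81*sin(5*x)/125

Characteristic equation r² + 25 = 0 has discriminant (0)² - 4·(25) = -100 < 0, so r = ± 5i.
Hence f_h = C1*cos(5*x) + C2*sin(5*x).
For the particular solution try f_p = A0 + A1*x. Substituting and matching coefficients of each power of x gives A0 = 2/25, A1 = -6/25, so f_p = 2/25 - 6*x/25.
General solution: f = 2/25 - 6*x/25 + C1*cos(5*x) + C2*sin(5*x).
Apply the initial conditions: f(0) = 2/25 + C1 = 1 and f'(0) = -6/25 + 5*C2 = 3. Solving gives C1 = 23/25, C2 = 81/125.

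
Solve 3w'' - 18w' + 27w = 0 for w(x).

Divide through by 3: w'' - 6w' + 9w = 0.
Characteristic equation r² - 6r + 9 = 0 has discriminant (-6)² - 4·(9) = 0, so r = 3 is a repeated root.
Hence w_h = (C1 + C2*x)*exp(3*x).

w = C1*exp(3*x) + C2*x*exp(3*x)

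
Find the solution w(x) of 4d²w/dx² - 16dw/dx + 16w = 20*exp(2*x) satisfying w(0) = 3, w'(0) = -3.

Divide through by 4: w'' - 4w' + 4w = 5*exp(2*x).
Characteristic equation r² - 4r + 4 = 0 has discriminant (-4)² - 4·(4) = 0, so r = 2 is a repeated root.
Hence w_h = (C1 + C2*x)*exp(2*x).
Since exp(2*x) solves the homogeneous equation (r = 2 is a root of multiplicity 2), multiply the trial by x^2. Try w_p = A*x^2*exp(2*x). Substituting into the equation and dividing by exp(2*x) gives A = 5/2, so w_p = 5*x^2*exp(2*x)/2.
General solution: w = C1*exp(2*x) + 5*x^2*exp(2*x)/2 + C2*x*exp(2*x).
Apply the initial conditions: w(0) = C1 = 3 and w'(0) = C2 + 2*C1 = -3. Solving gives C1 = 3, C2 = -9.

w = 3*exp(2*x) - 9*x*exp(2*x) + 5*x**2*exp(2*x)/2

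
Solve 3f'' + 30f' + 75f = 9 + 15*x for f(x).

Divide through by 3: f'' + 10f' + 25f = 3 + 5*x.
Characteristic equation r² + 10r + 25 = 0 has discriminant (10)² - 4·(25) = 0, so r = -5 is a repeated root.
Hence f_h = (C1 + C2*x)*exp(-5*x).
For the particular solution try f_p = A0 + A1*x. Substituting and matching coefficients of each power of x gives A0 = 1/25, A1 = 1/5, so f_p = 1/25 + x/5.

f = 1/25 + x/5 + C1*exp(-5*x) + C2*x*exp(-5*x)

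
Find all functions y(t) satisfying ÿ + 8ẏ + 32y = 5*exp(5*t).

y = 5*exp(5*t)/97 + C1*cos(4*t)*exp(-4*t) + C2*exp(-4*t)*sin(4*t)

Characteristic equation r² + 8r + 32 = 0 has discriminant (8)² - 4·(32) = -64 < 0, so r = -4 ± 4i.
Hence y_h = C1*cos(4*t)*exp(-4*t) + C2*exp(-4*t)*sin(4*t).
Try y_p = A*exp(5*t). Substituting into the equation and dividing by exp(5*t) gives A = 5/97, so y_p = 5*exp(5*t)/97.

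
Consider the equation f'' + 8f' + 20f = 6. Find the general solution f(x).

Characteristic equation r² + 8r + 20 = 0 has discriminant (8)² - 4·(20) = -16 < 0, so r = -4 ± 2i.
Hence f_h = C1*cos(2*x)*exp(-4*x) + C2*exp(-4*x)*sin(2*x).
For the particular solution try f_p = A0. Substituting and matching coefficients of each power of x gives A0 = 3/10, so f_p = 3/10.

f = 3/10 + C1*cos(2*x)*exp(-4*x) + C2*exp(-4*x)*sin(2*x)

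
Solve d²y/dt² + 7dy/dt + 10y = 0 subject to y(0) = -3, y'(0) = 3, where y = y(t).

y = -4*exp(-2*t) + exp(-5*t)

Characteristic equation r² + 7r + 10 = 0 factors as (r + 5)(r + 2) = 0, so r = -5, -2.
Hence y_h = C1*exp(-5*t) + C2*exp(-2*t).
Apply the initial conditions: y(0) = C1 + C2 = -3 and y'(0) = -5*C1 - 2*C2 = 3. Solving gives C1 = 1, C2 = -4.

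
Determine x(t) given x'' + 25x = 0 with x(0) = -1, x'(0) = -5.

Characteristic equation r² + 25 = 0 has discriminant (0)² - 4·(25) = -100 < 0, so r = ± 5i.
Hence x_h = C1*cos(5*t) + C2*sin(5*t).
Apply the initial conditions: x(0) = C1 = -1 and x'(0) = 5*C2 = -5. Solving gives C1 = -1, C2 = -1.

x = -cos(5*t) - sin(5*t)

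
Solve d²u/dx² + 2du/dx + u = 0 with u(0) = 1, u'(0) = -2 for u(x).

u = -x*exp(-x) + exp(-x)

Characteristic equation r² + 2r + 1 = 0 has discriminant (2)² - 4·(1) = 0, so r = -1 is a repeated root.
Hence u_h = (C1 + C2*x)*exp(-x).
Apply the initial conditions: u(0) = C1 = 1 and u'(0) = C2 - C1 = -2. Solving gives C1 = 1, C2 = -1.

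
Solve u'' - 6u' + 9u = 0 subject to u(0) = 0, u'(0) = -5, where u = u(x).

Characteristic equation r² - 6r + 9 = 0 has discriminant (-6)² - 4·(9) = 0, so r = 3 is a repeated root.
Hence u_h = (C1 + C2*x)*exp(3*x).
Apply the initial conditions: u(0) = C1 = 0 and u'(0) = C2 + 3*C1 = -5. Solving gives C1 = 0, C2 = -5.

u = -5*x*exp(3*x)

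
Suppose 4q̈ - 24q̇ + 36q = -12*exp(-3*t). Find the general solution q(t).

Divide through by 4: q'' - 6q' + 9q = -3*exp(-3*t).
Characteristic equation r² - 6r + 9 = 0 has discriminant (-6)² - 4·(9) = 0, so r = 3 is a repeated root.
Hence q_h = (C1 + C2*t)*exp(3*t).
Try q_p = A*exp(-3*t). Substituting into the equation and dividing by exp(-3*t) gives A = -1/12, so q_p = -exp(-3*t)/12.

q = -exp(-3*t)/12 + C1*exp(3*t) + C2*t*exp(3*t)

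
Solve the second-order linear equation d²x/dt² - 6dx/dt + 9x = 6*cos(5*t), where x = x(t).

Characteristic equation r² - 6r + 9 = 0 has discriminant (-6)² - 4·(9) = 0, so r = 3 is a repeated root.
Hence x_h = (C1 + C2*t)*exp(3*t).
Try x_p = A*cos(5*t) + B*sin(5*t). Substituting and equating the coefficients of cos(5t) and sin(5t) gives A = -24/289, B = -45/289, so x_p = -45*sin(5*t)/289 - 24*cos(5*t)/289.

x = -45*sin(5*t)/289 - 24*cos(5*t)/289 + C1*exp(3*t) + C2*t*exp(3*t)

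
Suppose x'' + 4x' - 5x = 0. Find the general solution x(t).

Characteristic equation r² + 4r - 5 = 0 factors as (r + 5)(r - 1) = 0, so r = -5, 1.
Hence x_h = C1*exp(-5*t) + C2*exp(t).

x = C1*exp(-5*t) + C2*exp(t)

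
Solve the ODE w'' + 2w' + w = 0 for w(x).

w = C1*exp(-x) + C2*x*exp(-x)

Characteristic equation r² + 2r + 1 = 0 has discriminant (2)² - 4·(1) = 0, so r = -1 is a repeated root.
Hence w_h = (C1 + C2*x)*exp(-x).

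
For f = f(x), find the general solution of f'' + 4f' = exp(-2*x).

f = C2 - exp(-2*x)/4 + C1*exp(-4*x)

Characteristic equation r² + 4r = 0 factors as (r + 4)r = 0, so r = -4, 0.
Hence f_h = C1*exp(-4*x) + C2.
Try f_p = A*exp(-2*x). Substituting into the equation and dividing by exp(-2*x) gives A = -1/4, so f_p = -exp(-2*x)/4.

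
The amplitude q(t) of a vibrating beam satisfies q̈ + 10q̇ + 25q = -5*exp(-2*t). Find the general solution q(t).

q = -5*exp(-2*t)/9 + C1*exp(-5*t) + C2*t*exp(-5*t)

Characteristic equation r² + 10r + 25 = 0 has discriminant (10)² - 4·(25) = 0, so r = -5 is a repeated root.
Hence q_h = (C1 + C2*t)*exp(-5*t).
Try q_p = A*exp(-2*t). Substituting into the equation and dividing by exp(-2*t) gives A = -5/9, so q_p = -5*exp(-2*t)/9.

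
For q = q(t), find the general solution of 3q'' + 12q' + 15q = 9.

q = 3/5 + C1*cos(t)*exp(-2*t) + C2*exp(-2*t)*sin(t)

Divide through by 3: q'' + 4q' + 5q = 3.
Characteristic equation r² + 4r + 5 = 0 has discriminant (4)² - 4·(5) = -4 < 0, so r = -2 ± i.
Hence q_h = C1*cos(t)*exp(-2*t) + C2*exp(-2*t)*sin(t).
For the particular solution try q_p = A0. Substituting and matching coefficients of each power of t gives A0 = 3/5, so q_p = 3/5.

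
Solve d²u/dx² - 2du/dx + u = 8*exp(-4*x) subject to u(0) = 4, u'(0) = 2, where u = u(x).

u = 8*exp(-4*x)/25 + 92*exp(x)/25 - 2*x*exp(x)/5

Characteristic equation r² - 2r + 1 = 0 has discriminant (-2)² - 4·(1) = 0, so r = 1 is a repeated root.
Hence u_h = (C1 + C2*x)*exp(x).
Try u_p = A*exp(-4*x). Substituting into the equation and dividing by exp(-4*x) gives A = 8/25, so u_p = 8*exp(-4*x)/25.
General solution: u = 8*exp(-4*x)/25 + C1*exp(x) + C2*x*exp(x).
Apply the initial conditions: u(0) = 8/25 + C1 = 4 and u'(0) = -32/25 + C1 + C2 = 2. Solving gives C1 = 92/25, C2 = -2/5.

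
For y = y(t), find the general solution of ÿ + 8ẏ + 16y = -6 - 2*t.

y = -5/16 - t/8 + C1*exp(-4*t) + C2*t*exp(-4*t)

Characteristic equation r² + 8r + 16 = 0 has discriminant (8)² - 4·(16) = 0, so r = -4 is a repeated root.
Hence y_h = (C1 + C2*t)*exp(-4*t).
For the particular solution try y_p = A0 + A1*t. Substituting and matching coefficients of each power of t gives A0 = -5/16, A1 = -1/8, so y_p = -5/16 - t/8.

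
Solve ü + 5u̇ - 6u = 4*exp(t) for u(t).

u = C1*exp(-6*t) + C2*exp(t) + 4*t*exp(t)/7

Characteristic equation r² + 5r - 6 = 0 factors as (r + 6)(r - 1) = 0, so r = -6, 1.
Hence u_h = C1*exp(-6*t) + C2*exp(t).
Since exp(t) solves the homogeneous equation (r = 1 is a root of multiplicity 1), multiply the trial by t. Try u_p = A*t*exp(t). Substituting into the equation and dividing by exp(t) gives A = 4/7, so u_p = 4*t*exp(t)/7.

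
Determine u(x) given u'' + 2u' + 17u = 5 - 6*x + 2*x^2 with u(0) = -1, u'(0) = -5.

u = 1597/4913 - 110*x/289 + 2*x**2/17 - 29205*exp(-x)*sin(4*x)/19652 - 6510*cos(4*x)*exp(-x)/4913

Characteristic equation r² + 2r + 17 = 0 has discriminant (2)² - 4·(17) = -64 < 0, so r = -1 ± 4i.
Hence u_h = C1*cos(4*x)*exp(-x) + C2*exp(-x)*sin(4*x).
For the particular solution try u_p = A0 + A1*x + A2*x^2. Substituting and matching coefficients of each power of x gives A0 = 1597/4913, A1 = -110/289, A2 = 2/17, so u_p = 1597/4913 - 110*x/289 + 2*x^2/17.
General solution: u = 1597/4913 - 110*x/289 + 2*x^2/17 + C1*cos(4*x)*exp(-x) + C2*exp(-x)*sin(4*x).
Apply the initial conditions: u(0) = 1597/4913 + C1 = -1 and u'(0) = -110/289 - C1 + 4*C2 = -5. Solving gives C1 = -6510/4913, C2 = -29205/19652.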